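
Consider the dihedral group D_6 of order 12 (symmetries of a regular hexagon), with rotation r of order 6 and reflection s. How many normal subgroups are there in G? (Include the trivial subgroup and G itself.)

G has 16 subgroups. Checking conjugation-invariance by order — order 1: 1/1 normal; order 2: 1/7 normal; order 3: 1/1 normal; order 4: 0/3 normal; order 6: 3/3 normal; order 12: 1/1 normal.
Total normal subgroups: 7.

7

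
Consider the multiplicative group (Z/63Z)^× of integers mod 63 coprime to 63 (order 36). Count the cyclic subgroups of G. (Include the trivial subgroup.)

20

Each element a generates a cyclic subgroup ⟨a⟩; distinct elements may generate the same one (a cyclic group of order d has φ(d) generators).
Cyclic subgroups by order — order 1: 1; order 2: 3; order 3: 4; order 6: 12.
Total: 20.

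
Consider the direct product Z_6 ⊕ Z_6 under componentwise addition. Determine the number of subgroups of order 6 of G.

12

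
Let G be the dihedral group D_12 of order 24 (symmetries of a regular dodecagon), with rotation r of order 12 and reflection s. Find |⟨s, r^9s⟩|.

8

|⟨s⟩| = 2 and |⟨r^9s⟩| = 2, so |H| is a multiple of lcm(2, 2) = 2 and divides |G| = 24.
Closing under the operation: H = {e, r^3, r^6, r^9, s, r^3s, r^6s, r^9s}, so |H| = 8.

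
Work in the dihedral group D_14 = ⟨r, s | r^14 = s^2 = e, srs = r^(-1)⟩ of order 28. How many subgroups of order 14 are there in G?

|G| = 28 and 14 | 28, so subgroups of order 14 are possible by Lagrange.
The subgroups of order 14 are: {e, r, r^2, r^3, r^4, r^5, r^6, r^7, r^8, r^9, r^10, r^11, r^12, r^13}; {e, r^2, r^4, r^6, r^8, r^10, r^12, s, r^2s, r^4s, r^6s, r^8s, r^10s, r^12s}; {e, r^2, r^4, r^6, r^8, r^10, r^12, rs, r^3s, r^5s, r^7s, r^9s, r^11s, r^13s}.
So G has 3 subgroups of order 14.

3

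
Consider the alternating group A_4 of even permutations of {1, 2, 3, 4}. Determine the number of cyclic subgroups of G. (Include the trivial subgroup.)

8

A cyclic subgroup of order d is generated by each of its φ(d) elements of order d, so the cyclic subgroups of order d number (#elements of order d)/φ(d).
Cyclic subgroups by order — order 1: 1; order 2: 3; order 3: 4.
Total: 8.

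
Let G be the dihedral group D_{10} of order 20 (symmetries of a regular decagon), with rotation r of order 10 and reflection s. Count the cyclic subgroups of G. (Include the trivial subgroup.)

Each element a generates a cyclic subgroup ⟨a⟩; distinct elements may generate the same one (a cyclic group of order d has φ(d) generators).
Cyclic subgroups by order — order 1: 1; order 2: 11; order 5: 1; order 10: 1.
Total: 14.

14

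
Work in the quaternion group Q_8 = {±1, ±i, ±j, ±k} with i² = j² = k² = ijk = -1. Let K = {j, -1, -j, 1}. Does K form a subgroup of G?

|K| = 4 divides |G| = 8, consistent with Lagrange.
K contains the identity, every element's inverse is in K, and K is closed under ·: it is a subgroup.
In fact K = ⟨j⟩.

Yes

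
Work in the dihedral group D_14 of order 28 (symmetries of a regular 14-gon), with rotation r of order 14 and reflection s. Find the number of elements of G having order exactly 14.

6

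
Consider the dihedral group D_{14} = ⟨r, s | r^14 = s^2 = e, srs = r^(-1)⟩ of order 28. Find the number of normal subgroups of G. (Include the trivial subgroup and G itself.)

7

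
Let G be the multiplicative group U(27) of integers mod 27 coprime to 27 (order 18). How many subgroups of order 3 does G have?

1

|G| = 18 and 3 | 18, so subgroups of order 3 are possible by Lagrange.
The subgroups of order 3 are: {1, 10, 19}.
So G has 1 subgroup of order 3.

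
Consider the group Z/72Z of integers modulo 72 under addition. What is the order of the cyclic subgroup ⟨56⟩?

9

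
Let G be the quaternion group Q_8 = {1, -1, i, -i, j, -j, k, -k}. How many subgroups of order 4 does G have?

3

|G| = 8 and 4 | 8, so subgroups of order 4 are possible by Lagrange.
The subgroups of order 4 are: {1, -1, i, -i}; {1, -1, j, -j}; {1, -1, k, -k}.
So G has 3 subgroups of order 4.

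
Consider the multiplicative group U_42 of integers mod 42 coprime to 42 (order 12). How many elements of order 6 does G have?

The elements of order 6 are: 5, 11, 17, 19, 23, 31.
That's 6.

6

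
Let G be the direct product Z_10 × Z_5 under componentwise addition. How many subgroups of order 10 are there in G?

6

|G| = 50 and 10 | 50, so subgroups of order 10 are possible by Lagrange.
The subgroups of order 10 are: {(0,0), (0,1), (0,2), (0,3), (0,4), (5,0), (5,1), (5,2), (5,3), (5,4)}; {(0,0), (1,0), (2,0), (3,0), (4,0), (5,0), (6,0), (7,0), (8,0), (9,0)}; {(0,0), (1,1), (2,2), (3,3), (4,4), (5,0), (6,1), (7,2), (8,3), (9,4)}; {(0,0), (1,2), (2,4), (3,1), (4,3), (5,0), (6,2), (7,4), (8,1), (9,3)}; … (6 in all).
So G has 6 subgroups of order 10.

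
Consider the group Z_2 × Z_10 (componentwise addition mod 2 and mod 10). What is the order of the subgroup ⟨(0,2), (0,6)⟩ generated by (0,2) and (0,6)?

5

|⟨(0,2)⟩| = 5 and |⟨(0,6)⟩| = 5, so |H| is a multiple of lcm(5, 5) = 5 and divides |G| = 20.
Closing under the operation: H = {(0,0), (0,2), (0,4), (0,6), (0,8)}, so |H| = 5.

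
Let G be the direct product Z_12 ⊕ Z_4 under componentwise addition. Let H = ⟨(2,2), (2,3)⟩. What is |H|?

24

|⟨(2,2)⟩| = 6 and |⟨(2,3)⟩| = 12, so |H| is a multiple of lcm(6, 12) = 12 and divides |G| = 48.
Closing under the operation: H = {(0,0), (0,1), (0,2), (0,3), (2,0), (2,1), (2,2), (2,3), (4,0), (4,1), (4,2), (4,3), (6,0), (6,1), (6,2), (6,3), (8,0), (8,1), (8,2), (8,3), (10,0), (10,1), (10,2), (10,3)}, so |H| = 24.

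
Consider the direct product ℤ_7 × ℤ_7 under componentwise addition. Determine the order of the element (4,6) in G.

7

The order of (4,6) in Z_7 × Z_7 is lcm(ord(4) in Z_7, ord(6) in Z_7).
ord(4) = 7 and ord(6) = 7, so |⟨(4,6)⟩| = lcm(7, 7) = 7.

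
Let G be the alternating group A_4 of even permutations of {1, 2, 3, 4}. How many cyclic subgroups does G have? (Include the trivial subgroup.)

Each element a generates a cyclic subgroup ⟨a⟩; distinct elements may generate the same one (a cyclic group of order d has φ(d) generators).
Cyclic subgroups by order — order 1: 1; order 2: 3; order 3: 4.
Total: 8.

8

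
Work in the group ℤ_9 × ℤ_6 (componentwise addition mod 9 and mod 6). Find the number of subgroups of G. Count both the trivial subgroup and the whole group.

|G| = 54, so by Lagrange every subgroup order divides 54. Divisors: 1, 2, 3, 6, 9, 18, 27, 54.
Subgroups by order — order 1: 1; order 2: 1; order 3: 4; order 6: 4; order 9: 4; order 18: 4; order 27: 1; order 54: 1.
Total: 1 + 1 + 4 + 4 + 4 + 4 + 1 + 1 = 20.

20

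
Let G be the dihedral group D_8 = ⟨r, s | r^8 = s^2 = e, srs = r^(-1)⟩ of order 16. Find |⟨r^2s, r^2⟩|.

8

|⟨r^2s⟩| = 2 and |⟨r^2⟩| = 4, so |H| is a multiple of lcm(2, 4) = 4 and divides |G| = 16.
Closing under the operation: H = {e, r^2, r^4, r^6, s, r^2s, r^4s, r^6s}, so |H| = 8.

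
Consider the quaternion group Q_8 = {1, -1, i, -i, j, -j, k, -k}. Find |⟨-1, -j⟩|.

4

|⟨-1⟩| = 2 and |⟨-j⟩| = 4, so |H| is a multiple of lcm(2, 4) = 4 and divides |G| = 8.
Closing under the operation: H = {1, -1, j, -j}, so |H| = 4.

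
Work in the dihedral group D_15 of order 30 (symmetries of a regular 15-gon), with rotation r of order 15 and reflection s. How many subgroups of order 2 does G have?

15

|G| = 30 and 2 | 30, so subgroups of order 2 are possible by Lagrange.
The subgroups of order 2 are: {e, r^10s}; {e, r^11s}; {e, r^12s}; {e, r^13s}; … (15 in all).
So G has 15 subgroups of order 2.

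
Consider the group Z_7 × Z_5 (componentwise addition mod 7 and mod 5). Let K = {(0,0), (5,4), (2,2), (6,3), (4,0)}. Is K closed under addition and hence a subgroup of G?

No

(4,0) ∈ K but its inverse (3,0) ∉ K, so K is not a subgroup.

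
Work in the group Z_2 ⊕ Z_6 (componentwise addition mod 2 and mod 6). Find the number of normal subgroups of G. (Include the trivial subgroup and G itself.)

G is abelian, so every subgroup is normal.
G has 10 subgroups in total, hence 10 normal subgroups.

10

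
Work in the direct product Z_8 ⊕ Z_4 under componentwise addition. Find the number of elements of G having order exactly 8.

16

An element (a,b) has order lcm(ord(a), ord(b)); count pairs with lcm equal to 8.
Enumerating gives 16 such elements.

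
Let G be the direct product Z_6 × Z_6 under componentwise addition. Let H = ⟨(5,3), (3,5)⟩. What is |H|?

18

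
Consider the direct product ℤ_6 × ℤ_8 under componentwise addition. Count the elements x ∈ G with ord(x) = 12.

An element (a,b) has order lcm(ord(a), ord(b)); count pairs with lcm equal to 12.
Enumerating gives 8 such elements.

8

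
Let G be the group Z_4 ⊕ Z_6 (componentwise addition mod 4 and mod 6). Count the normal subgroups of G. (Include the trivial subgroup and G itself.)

G is abelian, so every subgroup is normal.
G has 16 subgroups in total, hence 16 normal subgroups.

16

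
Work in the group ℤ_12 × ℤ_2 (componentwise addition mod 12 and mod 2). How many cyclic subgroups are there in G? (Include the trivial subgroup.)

12

Each element a generates a cyclic subgroup ⟨a⟩; distinct elements may generate the same one (a cyclic group of order d has φ(d) generators).
Cyclic subgroups by order — order 1: 1; order 2: 3; order 3: 1; order 4: 2; order 6: 3; order 12: 2.
Total: 12.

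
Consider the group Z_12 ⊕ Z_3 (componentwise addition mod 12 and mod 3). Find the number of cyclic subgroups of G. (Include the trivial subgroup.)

Group the elements of G by the cyclic subgroup they generate; each cyclic subgroup of order d accounts for φ(d) elements.
Cyclic subgroups by order — order 1: 1; order 2: 1; order 3: 4; order 4: 1; order 6: 4; order 12: 4.
Total: 15.

15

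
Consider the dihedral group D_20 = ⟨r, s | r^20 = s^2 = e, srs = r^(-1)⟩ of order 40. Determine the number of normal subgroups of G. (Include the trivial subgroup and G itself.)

G has 48 subgroups. Checking conjugation-invariance by order — order 1: 1/1 normal; order 2: 1/21 normal; order 4: 1/11 normal; order 5: 1/1 normal; order 8: 0/5 normal; order 10: 1/5 normal; order 20: 3/3 normal; order 40: 1/1 normal.
Total normal subgroups: 9.

9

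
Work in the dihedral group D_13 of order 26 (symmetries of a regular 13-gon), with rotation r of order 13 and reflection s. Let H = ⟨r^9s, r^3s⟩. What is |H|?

26

|⟨r^9s⟩| = 2 and |⟨r^3s⟩| = 2, so |H| is a multiple of lcm(2, 2) = 2 and divides |G| = 26.
Closing {r^9s, r^3s} under the group operation gives all of G, so |H| = 26.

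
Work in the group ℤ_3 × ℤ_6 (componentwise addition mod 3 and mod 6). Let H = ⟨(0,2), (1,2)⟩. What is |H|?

|⟨(0,2)⟩| = 3 and |⟨(1,2)⟩| = 3, so |H| is a multiple of lcm(3, 3) = 3 and divides |G| = 18.
Closing under the operation: H = {(0,0), (0,2), (0,4), (1,0), (1,2), (1,4), (2,0), (2,2), (2,4)}, so |H| = 9.

9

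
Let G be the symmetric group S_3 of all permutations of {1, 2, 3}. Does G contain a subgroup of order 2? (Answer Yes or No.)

2 | 6. A subgroup of order 2 is {e, (1 2)}.

Yes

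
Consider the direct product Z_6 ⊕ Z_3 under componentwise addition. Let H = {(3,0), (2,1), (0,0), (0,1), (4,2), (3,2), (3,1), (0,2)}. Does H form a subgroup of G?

No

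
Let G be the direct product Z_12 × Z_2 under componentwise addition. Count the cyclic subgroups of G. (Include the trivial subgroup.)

12

Group the elements of G by the cyclic subgroup they generate; each cyclic subgroup of order d accounts for φ(d) elements.
Cyclic subgroups by order — order 1: 1; order 2: 3; order 3: 1; order 4: 2; order 6: 3; order 12: 2.
Total: 12.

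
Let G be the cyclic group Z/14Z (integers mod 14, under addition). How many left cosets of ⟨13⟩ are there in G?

|⟨13⟩| = 14 and |G| = 14.
By Lagrange, [G : H] = |G|/|H| = 14/14 = 1.

1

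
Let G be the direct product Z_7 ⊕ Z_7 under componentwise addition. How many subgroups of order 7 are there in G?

|G| = 49 and 7 | 49, so subgroups of order 7 are possible by Lagrange.
The subgroups of order 7 are: {(0,0), (0,1), (0,2), (0,3), (0,4), (0,5), (0,6)}; {(0,0), (1,0), (2,0), (3,0), (4,0), (5,0), (6,0)}; {(0,0), (1,1), (2,2), (3,3), (4,4), (5,5), (6,6)}; {(0,0), (1,2), (2,4), (3,6), (4,1), (5,3), (6,5)}; … (8 in all).
So G has 8 subgroups of order 7.

8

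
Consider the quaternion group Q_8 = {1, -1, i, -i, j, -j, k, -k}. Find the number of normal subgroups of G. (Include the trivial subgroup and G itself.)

6

G has 6 subgroups. Checking conjugation-invariance by order — order 1: 1/1 normal; order 2: 1/1 normal; order 4: 3/3 normal; order 8: 1/1 normal.
Total normal subgroups: 6.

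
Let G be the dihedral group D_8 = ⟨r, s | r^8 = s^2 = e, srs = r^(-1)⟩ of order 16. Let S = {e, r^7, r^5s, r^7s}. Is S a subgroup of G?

r^7 ∈ S but its inverse r ∉ S, so S is not a subgroup.

No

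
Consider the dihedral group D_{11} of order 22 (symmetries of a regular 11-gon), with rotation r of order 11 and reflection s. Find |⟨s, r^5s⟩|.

|⟨s⟩| = 2 and |⟨r^5s⟩| = 2, so |H| is a multiple of lcm(2, 2) = 2 and divides |G| = 22.
Closing {s, r^5s} under the group operation gives all of G, so |H| = 22.

22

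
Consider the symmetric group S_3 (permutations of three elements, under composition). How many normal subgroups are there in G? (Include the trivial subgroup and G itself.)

G has 6 subgroups. Checking conjugation-invariance by order — order 1: 1/1 normal; order 2: 0/3 normal; order 3: 1/1 normal; order 6: 1/1 normal.
Total normal subgroups: 3.

3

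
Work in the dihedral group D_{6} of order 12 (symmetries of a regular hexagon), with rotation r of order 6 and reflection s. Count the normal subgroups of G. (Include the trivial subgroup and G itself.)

G has 16 subgroups. Checking conjugation-invariance by order — order 1: 1/1 normal; order 2: 1/7 normal; order 3: 1/1 normal; order 4: 0/3 normal; order 6: 3/3 normal; order 12: 1/1 normal.
Total normal subgroups: 7.

7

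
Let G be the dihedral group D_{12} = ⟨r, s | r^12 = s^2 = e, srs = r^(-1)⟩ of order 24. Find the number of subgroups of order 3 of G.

|G| = 24 and 3 | 24, so subgroups of order 3 are possible by Lagrange.
The subgroups of order 3 are: {e, r^4, r^8}.
So G has 1 subgroup of order 3.

1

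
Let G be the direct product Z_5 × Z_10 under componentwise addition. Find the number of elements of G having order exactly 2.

1

An element (a,b) has order lcm(ord(a), ord(b)); count pairs with lcm equal to 2.
Enumerating gives 1 such elements.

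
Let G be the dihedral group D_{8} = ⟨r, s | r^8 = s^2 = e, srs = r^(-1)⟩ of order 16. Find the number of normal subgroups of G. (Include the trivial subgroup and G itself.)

7

G has 19 subgroups. Checking conjugation-invariance by order — order 1: 1/1 normal; order 2: 1/9 normal; order 4: 1/5 normal; order 8: 3/3 normal; order 16: 1/1 normal.
Total normal subgroups: 7.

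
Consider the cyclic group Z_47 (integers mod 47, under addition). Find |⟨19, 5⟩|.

47

|⟨19⟩| = 47 and |⟨5⟩| = 47, so |H| is a multiple of lcm(47, 47) = 47 and divides |G| = 47.
Closing {19, 5} under the group operation gives all of G, so |H| = 47.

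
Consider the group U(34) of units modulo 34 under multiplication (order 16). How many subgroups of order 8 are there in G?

1

|G| = 16 and 8 | 16, so subgroups of order 8 are possible by Lagrange.
The subgroups of order 8 are: {1, 9, 13, 15, 19, 21, 25, 33}.
So G has 1 subgroup of order 8.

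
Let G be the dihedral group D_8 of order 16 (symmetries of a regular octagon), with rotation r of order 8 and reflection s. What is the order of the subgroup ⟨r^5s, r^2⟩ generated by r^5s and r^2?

8

|⟨r^5s⟩| = 2 and |⟨r^2⟩| = 4, so |H| is a multiple of lcm(2, 4) = 4 and divides |G| = 16.
Closing under the operation: H = {e, r^2, r^4, r^6, rs, r^3s, r^5s, r^7s}, so |H| = 8.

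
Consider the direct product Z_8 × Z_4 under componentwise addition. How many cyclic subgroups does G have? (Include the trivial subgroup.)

Group the elements of G by the cyclic subgroup they generate; each cyclic subgroup of order d accounts for φ(d) elements.
Cyclic subgroups by order — order 1: 1; order 2: 3; order 4: 6; order 8: 4.
Total: 14.

14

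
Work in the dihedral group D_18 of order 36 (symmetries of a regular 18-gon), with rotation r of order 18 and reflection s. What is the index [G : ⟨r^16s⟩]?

18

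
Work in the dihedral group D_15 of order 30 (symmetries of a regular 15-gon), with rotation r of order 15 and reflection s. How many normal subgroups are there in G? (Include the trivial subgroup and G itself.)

G has 28 subgroups. Checking conjugation-invariance by order — order 1: 1/1 normal; order 2: 0/15 normal; order 3: 1/1 normal; order 5: 1/1 normal; order 6: 0/5 normal; order 10: 0/3 normal; order 15: 1/1 normal; order 30: 1/1 normal.
Total normal subgroups: 5.

5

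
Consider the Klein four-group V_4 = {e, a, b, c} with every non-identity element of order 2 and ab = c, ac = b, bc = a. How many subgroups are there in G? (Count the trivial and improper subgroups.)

|G| = 4, so by Lagrange every subgroup order divides 4. Divisors: 1, 2, 4.
Subgroups by order — order 1: 1; order 2: 3; order 4: 1.
Total: 1 + 3 + 1 = 5.

5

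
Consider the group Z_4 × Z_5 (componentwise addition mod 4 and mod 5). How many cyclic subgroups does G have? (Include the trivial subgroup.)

6

Each element a generates a cyclic subgroup ⟨a⟩; distinct elements may generate the same one (a cyclic group of order d has φ(d) generators).
Cyclic subgroups by order — order 1: 1; order 2: 1; order 4: 1; order 5: 1; order 10: 1; order 20: 1.
Total: 6.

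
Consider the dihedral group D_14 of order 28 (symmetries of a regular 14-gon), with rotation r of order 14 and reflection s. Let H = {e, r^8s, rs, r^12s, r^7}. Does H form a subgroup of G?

|H| = 5 does not divide |G| = 28, so by Lagrange H is not a subgroup.

No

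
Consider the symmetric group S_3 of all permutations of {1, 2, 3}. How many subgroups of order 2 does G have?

|G| = 6 and 2 | 6, so subgroups of order 2 are possible by Lagrange.
The subgroups of order 2 are: {e, (1 2)}; {e, (1 3)}; {e, (2 3)}.
So G has 3 subgroups of order 2.

3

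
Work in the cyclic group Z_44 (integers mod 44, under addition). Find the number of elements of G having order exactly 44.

20

In a cyclic group of order 44, the number of elements of order d (for d | 44) is φ(d).
φ(44) = 20.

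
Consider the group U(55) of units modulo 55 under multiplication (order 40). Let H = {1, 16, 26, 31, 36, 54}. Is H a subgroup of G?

No

|H| = 6 does not divide |G| = 40, so by Lagrange H is not a subgroup.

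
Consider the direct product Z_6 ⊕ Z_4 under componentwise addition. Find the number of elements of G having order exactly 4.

4

An element (a,b) has order lcm(ord(a), ord(b)); count pairs with lcm equal to 4.
Enumerating gives 4 such elements.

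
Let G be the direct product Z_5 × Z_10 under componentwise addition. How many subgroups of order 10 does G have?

|G| = 50 and 10 | 50, so subgroups of order 10 are possible by Lagrange.
The subgroups of order 10 are: {(0,0), (0,1), (0,2), (0,3), (0,4), (0,5), (0,6), (0,7), (0,8), (0,9)}; {(0,0), (0,5), (1,0), (1,5), (2,0), (2,5), (3,0), (3,5), (4,0), (4,5)}; {(0,0), (0,5), (1,1), (1,6), (2,2), (2,7), (3,3), (3,8), (4,4), (4,9)}; {(0,0), (0,5), (1,2), (1,7), (2,4), (2,9), (3,1), (3,6), (4,3), (4,8)}; … (6 in all).
So G has 6 subgroups of order 10.

6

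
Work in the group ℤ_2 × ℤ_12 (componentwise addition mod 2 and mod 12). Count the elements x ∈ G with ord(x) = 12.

8

An element (a,b) has order lcm(ord(a), ord(b)); count pairs with lcm equal to 12.
Enumerating gives 8 such elements.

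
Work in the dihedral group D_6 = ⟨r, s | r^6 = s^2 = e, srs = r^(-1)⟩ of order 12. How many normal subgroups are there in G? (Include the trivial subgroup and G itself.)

G has 16 subgroups. Checking conjugation-invariance by order — order 1: 1/1 normal; order 2: 1/7 normal; order 3: 1/1 normal; order 4: 0/3 normal; order 6: 3/3 normal; order 12: 1/1 normal.
Total normal subgroups: 7.

7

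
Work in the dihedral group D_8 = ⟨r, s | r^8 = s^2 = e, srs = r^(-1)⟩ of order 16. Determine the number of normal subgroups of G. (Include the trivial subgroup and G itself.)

G has 19 subgroups. Checking conjugation-invariance by order — order 1: 1/1 normal; order 2: 1/9 normal; order 4: 1/5 normal; order 8: 3/3 normal; order 16: 1/1 normal.
Total normal subgroups: 7.

7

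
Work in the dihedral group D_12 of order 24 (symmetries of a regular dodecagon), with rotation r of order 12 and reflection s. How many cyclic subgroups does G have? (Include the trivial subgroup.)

18

Each element a generates a cyclic subgroup ⟨a⟩; distinct elements may generate the same one (a cyclic group of order d has φ(d) generators).
Cyclic subgroups by order — order 1: 1; order 2: 13; order 3: 1; order 4: 1; order 6: 1; order 12: 1.
Total: 18.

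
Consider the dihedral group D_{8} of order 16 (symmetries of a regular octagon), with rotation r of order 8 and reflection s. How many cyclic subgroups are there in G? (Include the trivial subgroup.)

A cyclic subgroup of order d is generated by each of its φ(d) elements of order d, so the cyclic subgroups of order d number (#elements of order d)/φ(d).
Cyclic subgroups by order — order 1: 1; order 2: 9; order 4: 1; order 8: 1.
Total: 12.

12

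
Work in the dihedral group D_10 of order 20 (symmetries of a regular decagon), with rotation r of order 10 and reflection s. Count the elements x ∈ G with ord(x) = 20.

0

No element of G has order 20 (even though 20 | 20).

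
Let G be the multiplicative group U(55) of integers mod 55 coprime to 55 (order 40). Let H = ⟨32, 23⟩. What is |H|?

|⟨32⟩| = 4 and |⟨23⟩| = 4, so |H| is a multiple of lcm(4, 4) = 4 and divides |G| = 40.
Closing under the operation: H = {1, 12, 21, 23, 32, 34, 43, 54}, so |H| = 8.

8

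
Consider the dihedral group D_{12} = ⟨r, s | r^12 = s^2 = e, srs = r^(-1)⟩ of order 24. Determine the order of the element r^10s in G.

Computing powers of r^10s: the smallest k with (r^10s)^k = e is k = 2.

2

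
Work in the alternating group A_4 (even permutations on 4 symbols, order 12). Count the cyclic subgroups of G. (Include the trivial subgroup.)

Each element a generates a cyclic subgroup ⟨a⟩; distinct elements may generate the same one (a cyclic group of order d has φ(d) generators).
Cyclic subgroups by order — order 1: 1; order 2: 3; order 3: 4.
Total: 8.

8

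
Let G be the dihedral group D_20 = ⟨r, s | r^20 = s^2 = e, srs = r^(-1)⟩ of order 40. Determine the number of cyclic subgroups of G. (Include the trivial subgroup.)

26

Each element a generates a cyclic subgroup ⟨a⟩; distinct elements may generate the same one (a cyclic group of order d has φ(d) generators).
Cyclic subgroups by order — order 1: 1; order 2: 21; order 4: 1; order 5: 1; order 10: 1; order 20: 1.
Total: 26.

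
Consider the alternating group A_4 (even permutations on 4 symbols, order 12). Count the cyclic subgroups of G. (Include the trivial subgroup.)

8

A cyclic subgroup of order d is generated by each of its φ(d) elements of order d, so the cyclic subgroups of order d number (#elements of order d)/φ(d).
Cyclic subgroups by order — order 1: 1; order 2: 3; order 3: 4.
Total: 8.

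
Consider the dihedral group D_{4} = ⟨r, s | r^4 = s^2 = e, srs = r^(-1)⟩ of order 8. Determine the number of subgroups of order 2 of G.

|G| = 8 and 2 | 8, so subgroups of order 2 are possible by Lagrange.
The subgroups of order 2 are: {e, r^2}; {e, r^2s}; {e, r^3s}; {e, rs}; … (5 in all).
So G has 5 subgroups of order 2.

5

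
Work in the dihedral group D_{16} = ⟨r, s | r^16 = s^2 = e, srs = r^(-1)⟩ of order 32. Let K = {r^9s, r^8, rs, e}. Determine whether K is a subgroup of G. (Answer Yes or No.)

|K| = 4 divides |G| = 32, consistent with Lagrange.
K contains the identity, every element's inverse is in K, and K is closed under ·: it is a subgroup.

Yes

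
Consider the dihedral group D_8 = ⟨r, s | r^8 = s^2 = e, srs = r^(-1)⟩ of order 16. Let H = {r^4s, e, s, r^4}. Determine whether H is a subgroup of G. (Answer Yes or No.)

Yes

|H| = 4 divides |G| = 16, consistent with Lagrange.
H contains the identity, every element's inverse is in H, and H is closed under ·: it is a subgroup.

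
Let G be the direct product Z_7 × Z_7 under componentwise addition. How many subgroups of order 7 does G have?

8

|G| = 49 and 7 | 49, so subgroups of order 7 are possible by Lagrange.
The subgroups of order 7 are: {(0,0), (0,1), (0,2), (0,3), (0,4), (0,5), (0,6)}; {(0,0), (1,0), (2,0), (3,0), (4,0), (5,0), (6,0)}; {(0,0), (1,1), (2,2), (3,3), (4,4), (5,5), (6,6)}; {(0,0), (1,2), (2,4), (3,6), (4,1), (5,3), (6,5)}; … (8 in all).
So G has 8 subgroups of order 7.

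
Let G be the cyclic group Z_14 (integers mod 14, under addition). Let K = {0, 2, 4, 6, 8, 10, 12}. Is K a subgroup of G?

|K| = 7 divides |G| = 14, consistent with Lagrange.
K contains the identity, every element's inverse is in K, and K is closed under +: it is a subgroup.
In fact K = ⟨2⟩.

Yes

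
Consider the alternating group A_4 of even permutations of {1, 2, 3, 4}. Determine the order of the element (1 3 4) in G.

Computing powers of (1 3 4): the smallest k with ((1 3 4))^k = e is k = 3.

3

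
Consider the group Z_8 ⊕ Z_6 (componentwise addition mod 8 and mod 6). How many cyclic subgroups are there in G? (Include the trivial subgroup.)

16

Each element a generates a cyclic subgroup ⟨a⟩; distinct elements may generate the same one (a cyclic group of order d has φ(d) generators).
Cyclic subgroups by order — order 1: 1; order 2: 3; order 3: 1; order 4: 2; order 6: 3; order 8: 2; order 12: 2; order 24: 2.
Total: 16.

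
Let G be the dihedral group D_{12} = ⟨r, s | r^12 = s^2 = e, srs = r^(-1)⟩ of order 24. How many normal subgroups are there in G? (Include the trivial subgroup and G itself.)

9

G has 34 subgroups. Checking conjugation-invariance by order — order 1: 1/1 normal; order 2: 1/13 normal; order 3: 1/1 normal; order 4: 1/7 normal; order 6: 1/5 normal; order 8: 0/3 normal; order 12: 3/3 normal; order 24: 1/1 normal.
Total normal subgroups: 9.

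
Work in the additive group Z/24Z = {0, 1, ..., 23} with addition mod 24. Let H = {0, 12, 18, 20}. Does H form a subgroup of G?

18 ∈ H but its inverse 6 ∉ H, so H is not a subgroup.

No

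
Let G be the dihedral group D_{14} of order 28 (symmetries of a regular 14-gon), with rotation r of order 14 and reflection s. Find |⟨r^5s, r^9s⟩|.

|⟨r^5s⟩| = 2 and |⟨r^9s⟩| = 2, so |H| is a multiple of lcm(2, 2) = 2 and divides |G| = 28.
Closing under the operation: H = {e, r^2, r^4, r^6, r^8, r^10, r^12, rs, r^3s, r^5s, r^7s, r^9s, r^11s, r^13s}, so |H| = 14.

14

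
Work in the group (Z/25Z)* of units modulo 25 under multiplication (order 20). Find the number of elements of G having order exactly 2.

1

The elements of order 2 are: 24.
That's 1.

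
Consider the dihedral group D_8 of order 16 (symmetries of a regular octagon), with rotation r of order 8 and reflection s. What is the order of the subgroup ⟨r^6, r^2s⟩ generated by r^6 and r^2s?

8

|⟨r^6⟩| = 4 and |⟨r^2s⟩| = 2, so |H| is a multiple of lcm(4, 2) = 4 and divides |G| = 16.
Closing under the operation: H = {e, r^2, r^4, r^6, s, r^2s, r^4s, r^6s}, so |H| = 8.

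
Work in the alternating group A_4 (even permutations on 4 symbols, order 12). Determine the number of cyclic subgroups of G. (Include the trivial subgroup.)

8

Group the elements of G by the cyclic subgroup they generate; each cyclic subgroup of order d accounts for φ(d) elements.
Cyclic subgroups by order — order 1: 1; order 2: 3; order 3: 4.
Total: 8.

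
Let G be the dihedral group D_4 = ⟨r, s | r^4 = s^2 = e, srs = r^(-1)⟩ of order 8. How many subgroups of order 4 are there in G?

3

|G| = 8 and 4 | 8, so subgroups of order 4 are possible by Lagrange.
The subgroups of order 4 are: {e, r, r^2, r^3}; {e, r^2, s, r^2s}; {e, r^2, rs, r^3s}.
So G has 3 subgroups of order 4.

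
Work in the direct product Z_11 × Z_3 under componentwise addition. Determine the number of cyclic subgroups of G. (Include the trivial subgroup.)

4

A cyclic subgroup of order d is generated by each of its φ(d) elements of order d, so the cyclic subgroups of order d number (#elements of order d)/φ(d).
Cyclic subgroups by order — order 1: 1; order 3: 1; order 11: 1; order 33: 1.
Total: 4.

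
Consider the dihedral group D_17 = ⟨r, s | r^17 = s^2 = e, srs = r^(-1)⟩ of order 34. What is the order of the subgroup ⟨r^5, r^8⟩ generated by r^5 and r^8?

17

|⟨r^5⟩| = 17 and |⟨r^8⟩| = 17, so |H| is a multiple of lcm(17, 17) = 17 and divides |G| = 34.
Closing under the operation: H = {e, r, r^2, r^3, r^4, r^5, r^6, r^7, r^8, r^9, r^10, r^11, r^12, r^13, r^14, r^15, r^16}, so |H| = 17.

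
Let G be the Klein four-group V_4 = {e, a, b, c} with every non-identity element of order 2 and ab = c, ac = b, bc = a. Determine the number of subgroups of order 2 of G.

3

|G| = 4 and 2 | 4, so subgroups of order 2 are possible by Lagrange.
The subgroups of order 2 are: {e, a}; {e, b}; {e, c}.
So G has 3 subgroups of order 2.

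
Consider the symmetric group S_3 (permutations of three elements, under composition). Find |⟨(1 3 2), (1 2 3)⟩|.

|⟨(1 3 2)⟩| = 3 and |⟨(1 2 3)⟩| = 3, so |H| is a multiple of lcm(3, 3) = 3 and divides |G| = 6.
Closing under the operation: H = {e, (1 2 3), (1 3 2)}, so |H| = 3.

3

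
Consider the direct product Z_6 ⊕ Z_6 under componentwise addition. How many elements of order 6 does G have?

24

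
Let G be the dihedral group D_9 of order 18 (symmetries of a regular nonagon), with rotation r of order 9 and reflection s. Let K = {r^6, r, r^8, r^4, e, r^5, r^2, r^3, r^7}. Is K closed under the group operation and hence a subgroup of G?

|K| = 9 divides |G| = 18, consistent with Lagrange.
K contains the identity, every element's inverse is in K, and K is closed under ·: it is a subgroup.
In fact K = ⟨r^4⟩.

Yes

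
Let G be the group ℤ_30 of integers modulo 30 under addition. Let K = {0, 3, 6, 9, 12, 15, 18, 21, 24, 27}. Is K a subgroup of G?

Yes

|K| = 10 divides |G| = 30, consistent with Lagrange.
K contains the identity, every element's inverse is in K, and K is closed under +: it is a subgroup.
In fact K = ⟨3⟩.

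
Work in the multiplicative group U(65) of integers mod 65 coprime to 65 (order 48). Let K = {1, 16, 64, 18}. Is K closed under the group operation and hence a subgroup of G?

No

16 ∈ K but its inverse 61 ∉ K, so K is not a subgroup.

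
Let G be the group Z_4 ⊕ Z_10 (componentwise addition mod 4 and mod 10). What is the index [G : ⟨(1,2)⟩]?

|⟨(1,2)⟩| = 20 and |G| = 40.
By Lagrange, [G : H] = |G|/|H| = 40/20 = 2.

2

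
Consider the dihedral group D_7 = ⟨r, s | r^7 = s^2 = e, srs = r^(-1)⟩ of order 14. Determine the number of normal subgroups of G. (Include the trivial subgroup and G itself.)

G has 10 subgroups. Checking conjugation-invariance by order — order 1: 1/1 normal; order 2: 0/7 normal; order 7: 1/1 normal; order 14: 1/1 normal.
Total normal subgroups: 3.

3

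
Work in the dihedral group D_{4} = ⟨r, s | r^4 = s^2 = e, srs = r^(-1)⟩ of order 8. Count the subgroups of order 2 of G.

|G| = 8 and 2 | 8, so subgroups of order 2 are possible by Lagrange.
The subgroups of order 2 are: {e, r^2}; {e, r^2s}; {e, r^3s}; {e, rs}; … (5 in all).
So G has 5 subgroups of order 2.

5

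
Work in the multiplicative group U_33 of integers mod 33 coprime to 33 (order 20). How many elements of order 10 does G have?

12

Enumerating element orders in G gives 12 elements of order 10.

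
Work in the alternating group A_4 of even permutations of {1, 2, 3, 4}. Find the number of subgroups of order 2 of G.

|G| = 12 and 2 | 12, so subgroups of order 2 are possible by Lagrange.
The subgroups of order 2 are: {e, (1 2)(3 4)}; {e, (1 3)(2 4)}; {e, (1 4)(2 3)}.
So G has 3 subgroups of order 2.

3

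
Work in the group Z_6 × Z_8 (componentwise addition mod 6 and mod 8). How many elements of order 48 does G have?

An element (a,b) has order lcm(ord(a), ord(b)); count pairs with lcm equal to 48.
Enumerating gives 0 such elements.

0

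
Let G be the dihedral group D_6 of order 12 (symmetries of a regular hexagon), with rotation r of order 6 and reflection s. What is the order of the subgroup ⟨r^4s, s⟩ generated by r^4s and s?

6

|⟨r^4s⟩| = 2 and |⟨s⟩| = 2, so |H| is a multiple of lcm(2, 2) = 2 and divides |G| = 12.
Closing under the operation: H = {e, r^2, r^4, s, r^2s, r^4s}, so |H| = 6.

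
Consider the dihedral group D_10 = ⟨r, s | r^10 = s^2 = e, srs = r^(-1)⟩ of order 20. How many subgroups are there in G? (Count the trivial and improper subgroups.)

|G| = 20, so by Lagrange every subgroup order divides 20. Divisors: 1, 2, 4, 5, 10, 20.
Subgroups by order — order 1: 1; order 2: 11; order 4: 5; order 5: 1; order 10: 3; order 20: 1.
Total: 1 + 11 + 5 + 1 + 3 + 1 = 22.

22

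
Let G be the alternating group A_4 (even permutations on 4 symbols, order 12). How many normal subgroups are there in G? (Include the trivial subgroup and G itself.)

G has 10 subgroups. Checking conjugation-invariance by order — order 1: 1/1 normal; order 2: 0/3 normal; order 3: 0/4 normal; order 4: 1/1 normal; order 12: 1/1 normal.
Total normal subgroups: 3.

3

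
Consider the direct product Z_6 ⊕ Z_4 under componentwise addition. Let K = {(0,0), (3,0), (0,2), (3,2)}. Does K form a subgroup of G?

|K| = 4 divides |G| = 24, consistent with Lagrange.
K contains the identity, every element's inverse is in K, and K is closed under +: it is a subgroup.

Yes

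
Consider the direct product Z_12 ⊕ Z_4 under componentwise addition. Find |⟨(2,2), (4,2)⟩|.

|⟨(2,2)⟩| = 6 and |⟨(4,2)⟩| = 6, so |H| is a multiple of lcm(6, 6) = 6 and divides |G| = 48.
Closing under the operation: H = {(0,0), (0,2), (2,0), (2,2), (4,0), (4,2), (6,0), (6,2), (8,0), (8,2), (10,0), (10,2)}, so |H| = 12.

12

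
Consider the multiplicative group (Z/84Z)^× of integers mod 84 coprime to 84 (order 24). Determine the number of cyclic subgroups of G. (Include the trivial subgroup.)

A cyclic subgroup of order d is generated by each of its φ(d) elements of order d, so the cyclic subgroups of order d number (#elements of order d)/φ(d).
Cyclic subgroups by order — order 1: 1; order 2: 7; order 3: 1; order 6: 7.
Total: 16.

16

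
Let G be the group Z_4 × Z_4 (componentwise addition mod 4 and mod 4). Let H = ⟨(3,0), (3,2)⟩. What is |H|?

8

|⟨(3,0)⟩| = 4 and |⟨(3,2)⟩| = 4, so |H| is a multiple of lcm(4, 4) = 4 and divides |G| = 16.
Closing under the operation: H = {(0,0), (0,2), (1,0), (1,2), (2,0), (2,2), (3,0), (3,2)}, so |H| = 8.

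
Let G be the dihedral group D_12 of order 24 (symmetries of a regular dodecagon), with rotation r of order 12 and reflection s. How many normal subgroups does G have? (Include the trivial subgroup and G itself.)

G has 34 subgroups. Checking conjugation-invariance by order — order 1: 1/1 normal; order 2: 1/13 normal; order 3: 1/1 normal; order 4: 1/7 normal; order 6: 1/5 normal; order 8: 0/3 normal; order 12: 3/3 normal; order 24: 1/1 normal.
Total normal subgroups: 9.

9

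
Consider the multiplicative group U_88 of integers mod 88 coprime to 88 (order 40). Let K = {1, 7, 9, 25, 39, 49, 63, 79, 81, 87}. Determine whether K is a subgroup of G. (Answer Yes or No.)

Yes

|K| = 10 divides |G| = 40, consistent with Lagrange.
K contains the identity, every element's inverse is in K, and K is closed under ·: it is a subgroup.
In fact K = ⟨7⟩.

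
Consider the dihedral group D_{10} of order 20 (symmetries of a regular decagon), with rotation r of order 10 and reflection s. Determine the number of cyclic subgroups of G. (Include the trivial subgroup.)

14

Group the elements of G by the cyclic subgroup they generate; each cyclic subgroup of order d accounts for φ(d) elements.
Cyclic subgroups by order — order 1: 1; order 2: 11; order 5: 1; order 10: 1.
Total: 14.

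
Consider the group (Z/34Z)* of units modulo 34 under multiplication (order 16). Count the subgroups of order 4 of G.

1

|G| = 16 and 4 | 16, so subgroups of order 4 are possible by Lagrange.
The subgroups of order 4 are: {1, 13, 21, 33}.
So G has 1 subgroup of order 4.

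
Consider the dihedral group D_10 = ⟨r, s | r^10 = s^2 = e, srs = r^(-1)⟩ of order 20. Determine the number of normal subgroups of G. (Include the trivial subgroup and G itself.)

7

G has 22 subgroups. Checking conjugation-invariance by order — order 1: 1/1 normal; order 2: 1/11 normal; order 4: 0/5 normal; order 5: 1/1 normal; order 10: 3/3 normal; order 20: 1/1 normal.
Total normal subgroups: 7.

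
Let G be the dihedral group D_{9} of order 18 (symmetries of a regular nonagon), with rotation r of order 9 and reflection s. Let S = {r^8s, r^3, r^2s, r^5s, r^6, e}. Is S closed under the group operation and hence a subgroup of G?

|S| = 6 divides |G| = 18, consistent with Lagrange.
S contains the identity, every element's inverse is in S, and S is closed under ·: it is a subgroup.

Yes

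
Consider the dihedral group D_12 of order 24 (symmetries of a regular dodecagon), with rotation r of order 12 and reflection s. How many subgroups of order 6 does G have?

5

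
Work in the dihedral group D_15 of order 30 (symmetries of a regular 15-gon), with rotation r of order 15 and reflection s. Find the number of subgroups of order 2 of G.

|G| = 30 and 2 | 30, so subgroups of order 2 are possible by Lagrange.
The subgroups of order 2 are: {e, r^10s}; {e, r^11s}; {e, r^12s}; {e, r^13s}; … (15 in all).
So G has 15 subgroups of order 2.

15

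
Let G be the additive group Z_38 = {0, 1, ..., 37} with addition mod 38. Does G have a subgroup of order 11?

11 does not divide |G| = 38, so by Lagrange no subgroup of order 11 exists.

No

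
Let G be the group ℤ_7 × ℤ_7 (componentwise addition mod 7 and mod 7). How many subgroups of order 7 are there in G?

8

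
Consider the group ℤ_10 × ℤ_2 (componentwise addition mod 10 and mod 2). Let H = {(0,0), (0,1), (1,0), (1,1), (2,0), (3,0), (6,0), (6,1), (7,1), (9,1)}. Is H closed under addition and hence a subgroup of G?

(7,1) ∈ H but its inverse (3,1) ∉ H, so H is not a subgroup.

No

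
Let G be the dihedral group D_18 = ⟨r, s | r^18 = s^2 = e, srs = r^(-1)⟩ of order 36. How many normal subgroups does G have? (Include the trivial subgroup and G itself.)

9

G has 45 subgroups. Checking conjugation-invariance by order — order 1: 1/1 normal; order 2: 1/19 normal; order 3: 1/1 normal; order 4: 0/9 normal; order 6: 1/7 normal; order 9: 1/1 normal; order 12: 0/3 normal; order 18: 3/3 normal; order 36: 1/1 normal.
Total normal subgroups: 9.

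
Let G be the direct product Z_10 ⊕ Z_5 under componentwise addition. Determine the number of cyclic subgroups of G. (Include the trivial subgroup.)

Group the elements of G by the cyclic subgroup they generate; each cyclic subgroup of order d accounts for φ(d) elements.
Cyclic subgroups by order — order 1: 1; order 2: 1; order 5: 6; order 10: 6.
Total: 14.

14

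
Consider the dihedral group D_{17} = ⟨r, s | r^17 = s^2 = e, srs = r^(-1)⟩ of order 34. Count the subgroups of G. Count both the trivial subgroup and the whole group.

|G| = 34, so by Lagrange every subgroup order divides 34. Divisors: 1, 2, 17, 34.
Subgroups by order — order 1: 1; order 2: 17; order 17: 1; order 34: 1.
Total: 1 + 17 + 1 + 1 = 20.

20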